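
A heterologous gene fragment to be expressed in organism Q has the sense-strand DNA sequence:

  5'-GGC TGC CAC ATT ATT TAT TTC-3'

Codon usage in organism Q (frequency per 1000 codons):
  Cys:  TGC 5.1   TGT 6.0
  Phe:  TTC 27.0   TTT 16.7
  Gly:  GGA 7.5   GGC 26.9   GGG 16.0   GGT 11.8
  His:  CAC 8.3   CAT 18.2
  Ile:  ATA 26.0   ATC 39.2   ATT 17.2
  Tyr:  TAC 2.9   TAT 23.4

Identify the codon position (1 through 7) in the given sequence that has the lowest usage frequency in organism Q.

2

Codon 1 GGC (Gly): 26.9 per 1000.
Codon 2 TGC (Cys): 5.1 per 1000.
Codon 3 CAC (His): 8.3 per 1000.
Codon 4 ATT (Ile): 17.2 per 1000.
Codon 5 ATT (Ile): 17.2 per 1000.
Codon 6 TAT (Tyr): 23.4 per 1000.
Codon 7 TTC (Phe): 27.0 per 1000.
Lowest frequency is 5.1 at codon 2.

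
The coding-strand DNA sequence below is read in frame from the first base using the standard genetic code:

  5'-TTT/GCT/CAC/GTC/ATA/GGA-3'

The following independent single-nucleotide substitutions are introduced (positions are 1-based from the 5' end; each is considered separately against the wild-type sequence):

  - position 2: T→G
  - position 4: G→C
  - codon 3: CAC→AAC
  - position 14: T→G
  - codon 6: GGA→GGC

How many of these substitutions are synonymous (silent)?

Codon 1: TTT (Phe) → TGT (Cys) — missense.
Codon 2: GCT (Ala) → CCT (Pro) — missense.
Codon 3: CAC (His) → AAC (Asn) — missense.
Codon 5: ATA (Ile) → AGA (Arg) — missense.
Codon 6: GGA (Gly) → GGC (Gly) — synonymous.
Synonymous: 1 of 5.

1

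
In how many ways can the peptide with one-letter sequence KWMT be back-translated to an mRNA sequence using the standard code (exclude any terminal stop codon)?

8

Lys: 2 codons.
Trp: 1 codon.
Met: 1 codon.
Thr: 4 codons.
2 × 1 × 1 × 4 = 8.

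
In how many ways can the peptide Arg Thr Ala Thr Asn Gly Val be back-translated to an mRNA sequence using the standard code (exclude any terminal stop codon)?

12288

Arg: 6 codons.
Thr: 4 codons.
Ala: 4 codons.
Thr: 4 codons.
Asn: 2 codons.
Gly: 4 codons.
Val: 4 codons.
6 × 4 × 4 × 4 × 2 × 4 × 4 = 12288.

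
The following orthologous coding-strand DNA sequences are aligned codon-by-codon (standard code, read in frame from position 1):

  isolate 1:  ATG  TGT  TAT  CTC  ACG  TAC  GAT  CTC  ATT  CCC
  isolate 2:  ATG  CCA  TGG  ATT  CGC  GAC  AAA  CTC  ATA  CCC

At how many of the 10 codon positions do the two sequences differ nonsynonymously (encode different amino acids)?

6

Codon 1: ATG Met / ATG Met — identical.
Codon 2: TGT Cys / CCA Pro — nonsynonymous.
Codon 3: TAT Tyr / TGG Trp — nonsynonymous.
Codon 4: CTC Leu / ATT Ile — nonsynonymous.
Codon 5: ACG Thr / CGC Arg — nonsynonymous.
Codon 6: TAC Tyr / GAC Asp — nonsynonymous.
Codon 7: GAT Asp / AAA Lys — nonsynonymous.
Codon 8: CTC Leu / CTC Leu — identical.
Codon 9: ATT Ile / ATA Ile — synonymous.
Codon 10: CCC Pro / CCC Pro — identical.
Nonsynonymous differences: 6.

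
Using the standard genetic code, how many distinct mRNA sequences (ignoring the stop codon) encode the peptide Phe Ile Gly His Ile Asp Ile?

Phe: 2 codons.
Ile: 3 codons.
Gly: 4 codons.
His: 2 codons.
Ile: 3 codons.
Asp: 2 codons.
Ile: 3 codons.
2 × 3 × 4 × 2 × 3 × 2 × 3 = 864.

864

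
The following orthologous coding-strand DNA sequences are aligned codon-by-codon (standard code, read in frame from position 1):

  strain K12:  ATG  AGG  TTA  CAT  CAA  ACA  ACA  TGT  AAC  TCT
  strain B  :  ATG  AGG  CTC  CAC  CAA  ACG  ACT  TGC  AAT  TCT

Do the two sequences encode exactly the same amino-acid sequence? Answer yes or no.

yes

Codon 1: ATG Met / ATG Met — identical.
Codon 2: AGG Arg / AGG Arg — identical.
Codon 3: TTA Leu / CTC Leu — synonymous.
Codon 4: CAT His / CAC His — synonymous.
Codon 5: CAA Gln / CAA Gln — identical.
Codon 6: ACA Thr / ACG Thr — synonymous.
Codon 7: ACA Thr / ACT Thr — synonymous.
Codon 8: TGT Cys / TGC Cys — synonymous.
Codon 9: AAC Asn / AAT Asn — synonymous.
Codon 10: TCT Ser / TCT Ser — identical.
Nonsynonymous differences: 0 → same protein.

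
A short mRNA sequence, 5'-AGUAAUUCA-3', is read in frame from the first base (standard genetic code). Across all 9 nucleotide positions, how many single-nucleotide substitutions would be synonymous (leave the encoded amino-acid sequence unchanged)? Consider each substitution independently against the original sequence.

5

Codon 1 (AGU, Ser): 1 synonymous substitution.
Codon 2 (AAU, Asn): 1 synonymous substitution.
Codon 3 (UCA, Ser): 3 synonymous substitutions.
Total: 1 + 1 + 3 = 5.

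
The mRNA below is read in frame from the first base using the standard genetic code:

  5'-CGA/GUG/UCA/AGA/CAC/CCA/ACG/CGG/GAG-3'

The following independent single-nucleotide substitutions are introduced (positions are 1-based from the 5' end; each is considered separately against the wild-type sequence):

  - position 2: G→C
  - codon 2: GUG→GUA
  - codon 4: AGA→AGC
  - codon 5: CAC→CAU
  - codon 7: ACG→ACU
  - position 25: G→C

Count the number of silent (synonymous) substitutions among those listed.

3

Codon 1: CGA (Arg) → CCA (Pro) — missense.
Codon 2: GUG (Val) → GUA (Val) — synonymous.
Codon 4: AGA (Arg) → AGC (Ser) — missense.
Codon 5: CAC (His) → CAU (His) — synonymous.
Codon 7: ACG (Thr) → ACU (Thr) — synonymous.
Codon 9: GAG (Glu) → CAG (Gln) — missense.
Synonymous: 3 of 6.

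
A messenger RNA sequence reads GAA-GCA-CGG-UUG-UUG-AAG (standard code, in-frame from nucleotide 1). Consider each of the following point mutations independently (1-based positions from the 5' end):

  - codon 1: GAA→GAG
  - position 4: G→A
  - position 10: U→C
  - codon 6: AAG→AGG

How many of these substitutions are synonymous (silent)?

Codon 1: GAA (Glu) → GAG (Glu) — synonymous.
Codon 2: GCA (Ala) → ACA (Thr) — missense.
Codon 4: UUG (Leu) → CUG (Leu) — synonymous.
Codon 6: AAG (Lys) → AGG (Arg) — missense.
Synonymous: 2 of 4.

2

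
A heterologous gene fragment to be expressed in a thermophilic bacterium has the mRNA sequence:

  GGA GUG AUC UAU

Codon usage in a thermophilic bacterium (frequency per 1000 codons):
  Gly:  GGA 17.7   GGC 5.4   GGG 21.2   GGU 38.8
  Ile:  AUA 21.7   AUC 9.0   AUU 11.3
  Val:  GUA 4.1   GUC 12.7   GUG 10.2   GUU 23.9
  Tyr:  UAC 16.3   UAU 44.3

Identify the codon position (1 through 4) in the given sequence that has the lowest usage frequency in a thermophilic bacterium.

Codon 1 GGA (Gly): 17.7 per 1000.
Codon 2 GUG (Val): 10.2 per 1000.
Codon 3 AUC (Ile): 9.0 per 1000.
Codon 4 UAU (Tyr): 44.3 per 1000.
Lowest frequency is 9.0 at codon 3.

3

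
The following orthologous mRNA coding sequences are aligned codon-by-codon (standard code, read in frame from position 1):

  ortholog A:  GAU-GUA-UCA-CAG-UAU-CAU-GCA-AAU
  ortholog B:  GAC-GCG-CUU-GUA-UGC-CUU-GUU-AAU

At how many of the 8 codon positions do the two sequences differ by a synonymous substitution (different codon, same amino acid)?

1

Codon 1: GAU Asp / GAC Asp — synonymous.
Codon 2: GUA Val / GCG Ala — nonsynonymous.
Codon 3: UCA Ser / CUU Leu — nonsynonymous.
Codon 4: CAG Gln / GUA Val — nonsynonymous.
Codon 5: UAU Tyr / UGC Cys — nonsynonymous.
Codon 6: CAU His / CUU Leu — nonsynonymous.
Codon 7: GCA Ala / GUU Val — nonsynonymous.
Codon 8: AAU Asn / AAU Asn — identical.
Synonymous differences: 1.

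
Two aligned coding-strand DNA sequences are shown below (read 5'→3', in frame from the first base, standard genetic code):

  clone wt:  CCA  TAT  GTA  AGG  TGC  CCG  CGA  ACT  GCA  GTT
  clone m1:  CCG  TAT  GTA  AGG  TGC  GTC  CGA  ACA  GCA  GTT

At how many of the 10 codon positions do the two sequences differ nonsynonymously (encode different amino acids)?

1

Codon 1: CCA Pro / CCG Pro — synonymous.
Codon 2: TAT Tyr / TAT Tyr — identical.
Codon 3: GTA Val / GTA Val — identical.
Codon 4: AGG Arg / AGG Arg — identical.
Codon 5: TGC Cys / TGC Cys — identical.
Codon 6: CCG Pro / GTC Val — nonsynonymous.
Codon 7: CGA Arg / CGA Arg — identical.
Codon 8: ACT Thr / ACA Thr — synonymous.
Codon 9: GCA Ala / GCA Ala — identical.
Codon 10: GTT Val / GTT Val — identical.
Nonsynonymous differences: 1.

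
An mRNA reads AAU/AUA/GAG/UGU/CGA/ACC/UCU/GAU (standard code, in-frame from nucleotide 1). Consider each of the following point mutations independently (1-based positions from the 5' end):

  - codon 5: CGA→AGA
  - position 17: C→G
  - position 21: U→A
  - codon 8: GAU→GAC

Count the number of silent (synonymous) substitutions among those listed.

Codon 5: CGA (Arg) → AGA (Arg) — synonymous.
Codon 6: ACC (Thr) → AGC (Ser) — missense.
Codon 7: UCU (Ser) → UCA (Ser) — synonymous.
Codon 8: GAU (Asp) → GAC (Asp) — synonymous.
Synonymous: 3 of 4.

3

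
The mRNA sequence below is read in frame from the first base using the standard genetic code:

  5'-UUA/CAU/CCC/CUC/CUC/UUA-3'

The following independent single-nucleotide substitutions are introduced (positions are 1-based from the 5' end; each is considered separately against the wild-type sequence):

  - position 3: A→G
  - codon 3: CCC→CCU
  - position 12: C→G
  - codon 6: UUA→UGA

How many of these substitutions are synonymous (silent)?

3

Codon 1: UUA (Leu) → UUG (Leu) — synonymous.
Codon 3: CCC (Pro) → CCU (Pro) — synonymous.
Codon 4: CUC (Leu) → CUG (Leu) — synonymous.
Codon 6: UUA (Leu) → UGA (Stop) — nonsense.
Synonymous: 3 of 4.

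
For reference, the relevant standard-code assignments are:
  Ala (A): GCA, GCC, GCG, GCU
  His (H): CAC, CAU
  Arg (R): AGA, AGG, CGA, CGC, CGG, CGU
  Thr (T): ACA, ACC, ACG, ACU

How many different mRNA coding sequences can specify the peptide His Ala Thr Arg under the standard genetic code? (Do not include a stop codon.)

192

His: 2 codons.
Ala: 4 codons.
Thr: 4 codons.
Arg: 6 codons.
2 × 4 × 4 × 6 = 192.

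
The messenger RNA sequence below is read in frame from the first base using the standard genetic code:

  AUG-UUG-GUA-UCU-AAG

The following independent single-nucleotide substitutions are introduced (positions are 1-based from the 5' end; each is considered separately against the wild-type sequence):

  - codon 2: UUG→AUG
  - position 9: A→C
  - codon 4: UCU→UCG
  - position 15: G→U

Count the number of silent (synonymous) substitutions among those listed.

2

Codon 2: UUG (Leu) → AUG (Met) — missense.
Codon 3: GUA (Val) → GUC (Val) — synonymous.
Codon 4: UCU (Ser) → UCG (Ser) — synonymous.
Codon 5: AAG (Lys) → AAU (Asn) — missense.
Synonymous: 2 of 4.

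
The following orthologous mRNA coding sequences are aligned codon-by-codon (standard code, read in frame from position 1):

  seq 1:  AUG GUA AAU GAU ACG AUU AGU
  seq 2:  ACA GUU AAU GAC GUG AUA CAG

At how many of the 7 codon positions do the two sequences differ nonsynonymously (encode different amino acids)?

Codon 1: AUG Met / ACA Thr — nonsynonymous.
Codon 2: GUA Val / GUU Val — synonymous.
Codon 3: AAU Asn / AAU Asn — identical.
Codon 4: GAU Asp / GAC Asp — synonymous.
Codon 5: ACG Thr / GUG Val — nonsynonymous.
Codon 6: AUU Ile / AUA Ile — synonymous.
Codon 7: AGU Ser / CAG Gln — nonsynonymous.
Nonsynonymous differences: 3.

3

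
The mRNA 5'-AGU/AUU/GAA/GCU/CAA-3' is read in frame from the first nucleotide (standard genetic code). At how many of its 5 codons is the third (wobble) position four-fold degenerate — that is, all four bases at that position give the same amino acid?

1

Codon 1 AGU (Ser): third position 2-fold.
Codon 2 AUU (Ile): third position 3-fold.
Codon 3 GAA (Glu): third position 2-fold.
Codon 4 GCU (Ala): third position 4-fold.
Codon 5 CAA (Gln): third position 2-fold.
Four-fold degenerate third positions: 1.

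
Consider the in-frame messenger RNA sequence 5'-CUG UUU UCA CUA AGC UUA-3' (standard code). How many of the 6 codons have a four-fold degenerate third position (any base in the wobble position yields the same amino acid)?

Codon 1 CUG (Leu): third position 4-fold.
Codon 2 UUU (Phe): third position 2-fold.
Codon 3 UCA (Ser): third position 4-fold.
Codon 4 CUA (Leu): third position 4-fold.
Codon 5 AGC (Ser): third position 2-fold.
Codon 6 UUA (Leu): third position 2-fold.
Four-fold degenerate third positions: 3.

3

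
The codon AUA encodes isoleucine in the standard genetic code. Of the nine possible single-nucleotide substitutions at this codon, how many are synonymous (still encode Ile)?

Position 1: none → 0 synonymous.
Position 2: none → 0 synonymous.
Position 3: AUU, AUC → 2 synonymous.
Total: 0 + 0 + 2 = 2.

2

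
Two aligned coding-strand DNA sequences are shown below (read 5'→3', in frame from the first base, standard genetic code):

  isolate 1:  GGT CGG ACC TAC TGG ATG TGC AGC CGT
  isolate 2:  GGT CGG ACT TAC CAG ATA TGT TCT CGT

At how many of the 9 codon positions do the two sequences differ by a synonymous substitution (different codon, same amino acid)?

3

Codon 1: GGT Gly / GGT Gly — identical.
Codon 2: CGG Arg / CGG Arg — identical.
Codon 3: ACC Thr / ACT Thr — synonymous.
Codon 4: TAC Tyr / TAC Tyr — identical.
Codon 5: TGG Trp / CAG Gln — nonsynonymous.
Codon 6: ATG Met / ATA Ile — nonsynonymous.
Codon 7: TGC Cys / TGT Cys — synonymous.
Codon 8: AGC Ser / TCT Ser — synonymous.
Codon 9: CGT Arg / CGT Arg — identical.
Synonymous differences: 3.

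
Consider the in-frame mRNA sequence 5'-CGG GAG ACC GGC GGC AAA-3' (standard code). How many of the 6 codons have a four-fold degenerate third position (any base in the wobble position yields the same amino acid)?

4

Codon 1 CGG (Arg): third position 4-fold.
Codon 2 GAG (Glu): third position 2-fold.
Codon 3 ACC (Thr): third position 4-fold.
Codon 4 GGC (Gly): third position 4-fold.
Codon 5 GGC (Gly): third position 4-fold.
Codon 6 AAA (Lys): third position 2-fold.
Four-fold degenerate third positions: 4.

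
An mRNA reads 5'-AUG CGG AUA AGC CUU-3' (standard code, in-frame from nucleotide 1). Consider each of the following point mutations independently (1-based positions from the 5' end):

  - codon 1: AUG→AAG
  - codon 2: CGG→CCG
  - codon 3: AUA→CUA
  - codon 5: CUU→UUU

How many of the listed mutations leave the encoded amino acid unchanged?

Codon 1: AUG (Met) → AAG (Lys) — missense.
Codon 2: CGG (Arg) → CCG (Pro) — missense.
Codon 3: AUA (Ile) → CUA (Leu) — missense.
Codon 5: CUU (Leu) → UUU (Phe) — missense.
Synonymous: 0 of 4.

0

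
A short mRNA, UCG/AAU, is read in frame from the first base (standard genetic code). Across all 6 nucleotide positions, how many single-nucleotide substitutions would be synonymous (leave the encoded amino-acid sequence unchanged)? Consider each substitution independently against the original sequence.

4

Codon 1 (UCG, Ser): 3 synonymous substitutions.
Codon 2 (AAU, Asn): 1 synonymous substitution.
Total: 3 + 1 = 4.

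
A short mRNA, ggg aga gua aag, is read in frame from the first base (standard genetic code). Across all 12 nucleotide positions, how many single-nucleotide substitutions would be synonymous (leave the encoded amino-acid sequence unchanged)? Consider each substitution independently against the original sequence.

Codon 1 (GGG, Gly): 3 synonymous substitutions.
Codon 2 (AGA, Arg): 2 synonymous substitutions.
Codon 3 (GUA, Val): 3 synonymous substitutions.
Codon 4 (AAG, Lys): 1 synonymous substitution.
Total: 3 + 2 + 3 + 1 = 9.

9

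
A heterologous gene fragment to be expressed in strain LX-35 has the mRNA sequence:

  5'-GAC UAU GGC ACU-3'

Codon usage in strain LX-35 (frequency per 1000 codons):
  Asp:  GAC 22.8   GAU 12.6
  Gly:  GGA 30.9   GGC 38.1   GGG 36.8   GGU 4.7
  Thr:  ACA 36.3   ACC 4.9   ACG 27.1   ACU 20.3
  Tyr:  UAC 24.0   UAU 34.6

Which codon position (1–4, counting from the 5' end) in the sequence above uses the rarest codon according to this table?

Codon 1 GAC (Asp): 22.8 per 1000.
Codon 2 UAU (Tyr): 34.6 per 1000.
Codon 3 GGC (Gly): 38.1 per 1000.
Codon 4 ACU (Thr): 20.3 per 1000.
Lowest frequency is 20.3 at codon 4.

4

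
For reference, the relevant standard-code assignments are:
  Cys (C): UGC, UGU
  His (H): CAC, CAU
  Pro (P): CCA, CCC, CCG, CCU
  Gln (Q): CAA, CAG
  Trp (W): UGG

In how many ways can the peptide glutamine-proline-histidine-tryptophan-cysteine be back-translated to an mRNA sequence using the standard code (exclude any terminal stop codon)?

32

Gln: 2 codons.
Pro: 4 codons.
His: 2 codons.
Trp: 1 codon.
Cys: 2 codons.
2 × 4 × 2 × 1 × 2 = 32.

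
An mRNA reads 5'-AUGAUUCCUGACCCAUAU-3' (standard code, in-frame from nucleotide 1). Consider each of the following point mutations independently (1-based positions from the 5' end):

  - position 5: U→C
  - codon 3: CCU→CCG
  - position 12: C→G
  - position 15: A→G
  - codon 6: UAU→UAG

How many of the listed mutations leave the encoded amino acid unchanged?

Codon 2: AUU (Ile) → ACU (Thr) — missense.
Codon 3: CCU (Pro) → CCG (Pro) — synonymous.
Codon 4: GAC (Asp) → GAG (Glu) — missense.
Codon 5: CCA (Pro) → CCG (Pro) — synonymous.
Codon 6: UAU (Tyr) → UAG (Stop) — nonsense.
Synonymous: 2 of 5.

2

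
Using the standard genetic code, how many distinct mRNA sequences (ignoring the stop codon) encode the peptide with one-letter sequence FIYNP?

Phe: 2 codons.
Ile: 3 codons.
Tyr: 2 codons.
Asn: 2 codons.
Pro: 4 codons.
2 × 3 × 2 × 2 × 4 = 96.

96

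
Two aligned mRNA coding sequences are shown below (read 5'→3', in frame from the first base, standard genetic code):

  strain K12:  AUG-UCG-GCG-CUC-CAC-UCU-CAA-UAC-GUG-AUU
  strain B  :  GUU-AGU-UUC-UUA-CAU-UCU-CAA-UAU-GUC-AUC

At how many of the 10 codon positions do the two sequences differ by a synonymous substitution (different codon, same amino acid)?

Codon 1: AUG Met / GUU Val — nonsynonymous.
Codon 2: UCG Ser / AGU Ser — synonymous.
Codon 3: GCG Ala / UUC Phe — nonsynonymous.
Codon 4: CUC Leu / UUA Leu — synonymous.
Codon 5: CAC His / CAU His — synonymous.
Codon 6: UCU Ser / UCU Ser — identical.
Codon 7: CAA Gln / CAA Gln — identical.
Codon 8: UAC Tyr / UAU Tyr — synonymous.
Codon 9: GUG Val / GUC Val — synonymous.
Codon 10: AUU Ile / AUC Ile — synonymous.
Synonymous differences: 6.

6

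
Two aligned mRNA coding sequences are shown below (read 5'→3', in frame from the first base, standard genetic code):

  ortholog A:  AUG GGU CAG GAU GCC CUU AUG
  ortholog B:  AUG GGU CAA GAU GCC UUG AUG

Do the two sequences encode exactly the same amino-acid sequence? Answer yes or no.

yes

Codon 1: AUG Met / AUG Met — identical.
Codon 2: GGU Gly / GGU Gly — identical.
Codon 3: CAG Gln / CAA Gln — synonymous.
Codon 4: GAU Asp / GAU Asp — identical.
Codon 5: GCC Ala / GCC Ala — identical.
Codon 6: CUU Leu / UUG Leu — synonymous.
Codon 7: AUG Met / AUG Met — identical.
Nonsynonymous differences: 0 → same protein.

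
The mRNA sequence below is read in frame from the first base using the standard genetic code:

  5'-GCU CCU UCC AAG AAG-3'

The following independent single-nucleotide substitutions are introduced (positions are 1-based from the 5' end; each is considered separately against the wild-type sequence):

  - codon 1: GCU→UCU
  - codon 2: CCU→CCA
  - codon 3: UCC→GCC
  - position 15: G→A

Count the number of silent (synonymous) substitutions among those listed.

Codon 1: GCU (Ala) → UCU (Ser) — missense.
Codon 2: CCU (Pro) → CCA (Pro) — synonymous.
Codon 3: UCC (Ser) → GCC (Ala) — missense.
Codon 5: AAG (Lys) → AAA (Lys) — synonymous.
Synonymous: 2 of 4.

2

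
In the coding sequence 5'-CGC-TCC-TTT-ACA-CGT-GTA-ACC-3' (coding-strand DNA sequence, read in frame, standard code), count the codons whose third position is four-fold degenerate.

6

Codon 1 CGC (Arg): third position 4-fold.
Codon 2 TCC (Ser): third position 4-fold.
Codon 3 TTT (Phe): third position 2-fold.
Codon 4 ACA (Thr): third position 4-fold.
Codon 5 CGT (Arg): third position 4-fold.
Codon 6 GTA (Val): third position 4-fold.
Codon 7 ACC (Thr): third position 4-fold.
Four-fold degenerate third positions: 6.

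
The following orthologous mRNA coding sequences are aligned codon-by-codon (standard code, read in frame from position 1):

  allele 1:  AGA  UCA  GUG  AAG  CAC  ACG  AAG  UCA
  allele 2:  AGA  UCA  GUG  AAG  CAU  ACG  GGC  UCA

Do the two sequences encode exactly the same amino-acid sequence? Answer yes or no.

Codon 1: AGA Arg / AGA Arg — identical.
Codon 2: UCA Ser / UCA Ser — identical.
Codon 3: GUG Val / GUG Val — identical.
Codon 4: AAG Lys / AAG Lys — identical.
Codon 5: CAC His / CAU His — synonymous.
Codon 6: ACG Thr / ACG Thr — identical.
Codon 7: AAG Lys / GGC Gly — nonsynonymous.
Codon 8: UCA Ser / UCA Ser — identical.
Nonsynonymous differences: 1 → different protein.

no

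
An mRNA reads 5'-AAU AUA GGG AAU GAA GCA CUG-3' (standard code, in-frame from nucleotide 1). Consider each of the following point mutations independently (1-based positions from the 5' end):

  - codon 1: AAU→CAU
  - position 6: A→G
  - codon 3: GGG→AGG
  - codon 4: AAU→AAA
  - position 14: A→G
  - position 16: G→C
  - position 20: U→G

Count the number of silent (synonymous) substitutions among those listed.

Codon 1: AAU (Asn) → CAU (His) — missense.
Codon 2: AUA (Ile) → AUG (Met) — missense.
Codon 3: GGG (Gly) → AGG (Arg) — missense.
Codon 4: AAU (Asn) → AAA (Lys) — missense.
Codon 5: GAA (Glu) → GGA (Gly) — missense.
Codon 6: GCA (Ala) → CCA (Pro) — missense.
Codon 7: CUG (Leu) → CGG (Arg) — missense.
Synonymous: 0 of 7.

0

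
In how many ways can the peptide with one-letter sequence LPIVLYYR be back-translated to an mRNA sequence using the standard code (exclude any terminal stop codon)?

41472

Leu: 6 codons.
Pro: 4 codons.
Ile: 3 codons.
Val: 4 codons.
Leu: 6 codons.
Tyr: 2 codons.
Tyr: 2 codons.
Arg: 6 codons.
6 × 4 × 3 × 4 × 6 × 2 × 2 × 6 = 41472.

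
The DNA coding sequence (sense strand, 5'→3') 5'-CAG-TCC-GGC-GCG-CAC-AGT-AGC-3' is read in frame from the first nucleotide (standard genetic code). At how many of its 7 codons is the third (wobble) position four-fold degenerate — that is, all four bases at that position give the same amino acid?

Codon 1 CAG (Gln): third position 2-fold.
Codon 2 TCC (Ser): third position 4-fold.
Codon 3 GGC (Gly): third position 4-fold.
Codon 4 GCG (Ala): third position 4-fold.
Codon 5 CAC (His): third position 2-fold.
Codon 6 AGT (Ser): third position 2-fold.
Codon 7 AGC (Ser): third position 2-fold.
Four-fold degenerate third positions: 3.

3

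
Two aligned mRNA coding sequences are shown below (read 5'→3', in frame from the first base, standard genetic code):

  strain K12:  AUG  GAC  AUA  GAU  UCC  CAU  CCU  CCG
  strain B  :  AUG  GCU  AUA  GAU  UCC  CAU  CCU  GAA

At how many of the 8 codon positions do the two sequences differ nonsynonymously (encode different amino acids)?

2

Codon 1: AUG Met / AUG Met — identical.
Codon 2: GAC Asp / GCU Ala — nonsynonymous.
Codon 3: AUA Ile / AUA Ile — identical.
Codon 4: GAU Asp / GAU Asp — identical.
Codon 5: UCC Ser / UCC Ser — identical.
Codon 6: CAU His / CAU His — identical.
Codon 7: CCU Pro / CCU Pro — identical.
Codon 8: CCG Pro / GAA Glu — nonsynonymous.
Nonsynonymous differences: 2.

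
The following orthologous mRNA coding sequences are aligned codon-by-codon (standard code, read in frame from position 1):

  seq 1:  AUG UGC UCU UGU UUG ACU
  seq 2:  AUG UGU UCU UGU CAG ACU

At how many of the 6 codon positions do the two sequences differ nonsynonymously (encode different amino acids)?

1

Codon 1: AUG Met / AUG Met — identical.
Codon 2: UGC Cys / UGU Cys — synonymous.
Codon 3: UCU Ser / UCU Ser — identical.
Codon 4: UGU Cys / UGU Cys — identical.
Codon 5: UUG Leu / CAG Gln — nonsynonymous.
Codon 6: ACU Thr / ACU Thr — identical.
Nonsynonymous differences: 1.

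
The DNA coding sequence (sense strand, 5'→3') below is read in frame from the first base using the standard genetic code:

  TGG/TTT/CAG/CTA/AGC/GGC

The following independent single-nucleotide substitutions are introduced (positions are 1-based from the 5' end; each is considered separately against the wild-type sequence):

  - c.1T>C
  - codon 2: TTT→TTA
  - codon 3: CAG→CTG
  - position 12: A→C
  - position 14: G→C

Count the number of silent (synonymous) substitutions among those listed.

1

Codon 1: TGG (Trp) → CGG (Arg) — missense.
Codon 2: TTT (Phe) → TTA (Leu) — missense.
Codon 3: CAG (Gln) → CTG (Leu) — missense.
Codon 4: CTA (Leu) → CTC (Leu) — synonymous.
Codon 5: AGC (Ser) → ACC (Thr) — missense.
Synonymous: 1 of 5.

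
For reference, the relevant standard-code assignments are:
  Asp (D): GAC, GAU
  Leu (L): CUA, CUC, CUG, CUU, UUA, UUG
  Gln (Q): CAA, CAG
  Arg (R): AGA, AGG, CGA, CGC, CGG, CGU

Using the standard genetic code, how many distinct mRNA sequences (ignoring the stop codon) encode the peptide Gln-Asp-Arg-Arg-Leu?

864

Gln: 2 codons.
Asp: 2 codons.
Arg: 6 codons.
Arg: 6 codons.
Leu: 6 codons.
2 × 2 × 6 × 6 × 6 = 864.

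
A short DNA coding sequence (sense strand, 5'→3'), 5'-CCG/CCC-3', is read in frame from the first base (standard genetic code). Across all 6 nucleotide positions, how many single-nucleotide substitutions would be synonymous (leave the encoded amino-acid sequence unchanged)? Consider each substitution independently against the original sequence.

Codon 1 (CCG, Pro): 3 synonymous substitutions.
Codon 2 (CCC, Pro): 3 synonymous substitutions.
Total: 3 + 3 = 6.

6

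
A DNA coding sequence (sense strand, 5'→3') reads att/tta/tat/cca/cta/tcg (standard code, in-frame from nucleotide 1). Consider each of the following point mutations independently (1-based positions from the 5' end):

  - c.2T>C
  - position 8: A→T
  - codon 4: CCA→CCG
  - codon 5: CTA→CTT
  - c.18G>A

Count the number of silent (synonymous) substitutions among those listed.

Codon 1: ATT (Ile) → ACT (Thr) — missense.
Codon 3: TAT (Tyr) → TTT (Phe) — missense.
Codon 4: CCA (Pro) → CCG (Pro) — synonymous.
Codon 5: CTA (Leu) → CTT (Leu) — synonymous.
Codon 6: TCG (Ser) → TCA (Ser) — synonymous.
Synonymous: 3 of 5.

3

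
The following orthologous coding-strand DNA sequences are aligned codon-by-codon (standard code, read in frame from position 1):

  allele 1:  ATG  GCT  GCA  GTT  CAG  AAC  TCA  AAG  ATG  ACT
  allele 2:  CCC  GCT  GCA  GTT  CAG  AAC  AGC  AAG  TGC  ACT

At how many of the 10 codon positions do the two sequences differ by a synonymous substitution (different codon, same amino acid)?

1

Codon 1: ATG Met / CCC Pro — nonsynonymous.
Codon 2: GCT Ala / GCT Ala — identical.
Codon 3: GCA Ala / GCA Ala — identical.
Codon 4: GTT Val / GTT Val — identical.
Codon 5: CAG Gln / CAG Gln — identical.
Codon 6: AAC Asn / AAC Asn — identical.
Codon 7: TCA Ser / AGC Ser — synonymous.
Codon 8: AAG Lys / AAG Lys — identical.
Codon 9: ATG Met / TGC Cys — nonsynonymous.
Codon 10: ACT Thr / ACT Thr — identical.
Synonymous differences: 1.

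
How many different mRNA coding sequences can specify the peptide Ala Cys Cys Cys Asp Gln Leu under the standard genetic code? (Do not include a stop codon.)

768

Ala: 4 codons.
Cys: 2 codons.
Cys: 2 codons.
Cys: 2 codons.
Asp: 2 codons.
Gln: 2 codons.
Leu: 6 codons.
4 × 2 × 2 × 2 × 2 × 2 × 6 = 768.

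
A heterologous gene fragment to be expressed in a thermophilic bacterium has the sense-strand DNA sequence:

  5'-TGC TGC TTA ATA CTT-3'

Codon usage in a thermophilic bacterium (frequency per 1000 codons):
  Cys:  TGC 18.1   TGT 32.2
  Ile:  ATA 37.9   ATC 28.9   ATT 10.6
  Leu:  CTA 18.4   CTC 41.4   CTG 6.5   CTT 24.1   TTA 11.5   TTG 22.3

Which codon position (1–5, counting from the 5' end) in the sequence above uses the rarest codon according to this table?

3

Codon 1 TGC (Cys): 18.1 per 1000.
Codon 2 TGC (Cys): 18.1 per 1000.
Codon 3 TTA (Leu): 11.5 per 1000.
Codon 4 ATA (Ile): 37.9 per 1000.
Codon 5 CTT (Leu): 24.1 per 1000.
Lowest frequency is 11.5 at codon 3.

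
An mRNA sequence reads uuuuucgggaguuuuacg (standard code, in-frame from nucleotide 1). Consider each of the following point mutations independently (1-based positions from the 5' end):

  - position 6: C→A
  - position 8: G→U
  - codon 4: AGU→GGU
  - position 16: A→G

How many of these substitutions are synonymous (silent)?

Codon 2: UUC (Phe) → UUA (Leu) — missense.
Codon 3: GGG (Gly) → GUG (Val) — missense.
Codon 4: AGU (Ser) → GGU (Gly) — missense.
Codon 6: ACG (Thr) → GCG (Ala) — missense.
Synonymous: 0 of 4.

0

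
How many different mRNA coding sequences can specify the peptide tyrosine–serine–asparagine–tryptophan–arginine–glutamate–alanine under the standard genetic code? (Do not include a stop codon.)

Tyr: 2 codons.
Ser: 6 codons.
Asn: 2 codons.
Trp: 1 codon.
Arg: 6 codons.
Glu: 2 codons.
Ala: 4 codons.
2 × 6 × 2 × 1 × 6 × 2 × 4 = 1152.

1152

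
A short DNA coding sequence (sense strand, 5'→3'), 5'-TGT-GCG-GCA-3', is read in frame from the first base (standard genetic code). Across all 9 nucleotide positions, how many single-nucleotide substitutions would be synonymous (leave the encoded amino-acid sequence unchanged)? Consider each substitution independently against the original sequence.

7

Codon 1 (TGT, Cys): 1 synonymous substitution.
Codon 2 (GCG, Ala): 3 synonymous substitutions.
Codon 3 (GCA, Ala): 3 synonymous substitutions.
Total: 1 + 3 + 3 = 7.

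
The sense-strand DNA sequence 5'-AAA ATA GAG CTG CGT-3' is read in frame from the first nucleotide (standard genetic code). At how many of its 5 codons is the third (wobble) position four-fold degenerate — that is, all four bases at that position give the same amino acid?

2

Codon 1 AAA (Lys): third position 2-fold.
Codon 2 ATA (Ile): third position 3-fold.
Codon 3 GAG (Glu): third position 2-fold.
Codon 4 CTG (Leu): third position 4-fold.
Codon 5 CGT (Arg): third position 4-fold.
Four-fold degenerate third positions: 2.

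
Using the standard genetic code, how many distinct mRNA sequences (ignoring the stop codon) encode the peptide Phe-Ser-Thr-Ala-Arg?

1152

Phe: 2 codons.
Ser: 6 codons.
Thr: 4 codons.
Ala: 4 codons.
Arg: 6 codons.
2 × 6 × 4 × 4 × 6 = 1152.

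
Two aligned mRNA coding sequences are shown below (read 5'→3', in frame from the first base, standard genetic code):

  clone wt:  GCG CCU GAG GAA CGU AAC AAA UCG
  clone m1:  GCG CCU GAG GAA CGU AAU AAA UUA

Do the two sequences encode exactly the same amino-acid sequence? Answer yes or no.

no

Codon 1: GCG Ala / GCG Ala — identical.
Codon 2: CCU Pro / CCU Pro — identical.
Codon 3: GAG Glu / GAG Glu — identical.
Codon 4: GAA Glu / GAA Glu — identical.
Codon 5: CGU Arg / CGU Arg — identical.
Codon 6: AAC Asn / AAU Asn — synonymous.
Codon 7: AAA Lys / AAA Lys — identical.
Codon 8: UCG Ser / UUA Leu — nonsynonymous.
Nonsynonymous differences: 1 → different protein.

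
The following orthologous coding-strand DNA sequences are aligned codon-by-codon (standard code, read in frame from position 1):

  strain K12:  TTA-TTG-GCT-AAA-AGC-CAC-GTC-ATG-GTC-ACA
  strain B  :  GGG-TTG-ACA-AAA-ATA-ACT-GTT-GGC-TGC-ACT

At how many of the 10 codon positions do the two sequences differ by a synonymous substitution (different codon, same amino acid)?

Codon 1: TTA Leu / GGG Gly — nonsynonymous.
Codon 2: TTG Leu / TTG Leu — identical.
Codon 3: GCT Ala / ACA Thr — nonsynonymous.
Codon 4: AAA Lys / AAA Lys — identical.
Codon 5: AGC Ser / ATA Ile — nonsynonymous.
Codon 6: CAC His / ACT Thr — nonsynonymous.
Codon 7: GTC Val / GTT Val — synonymous.
Codon 8: ATG Met / GGC Gly — nonsynonymous.
Codon 9: GTC Val / TGC Cys — nonsynonymous.
Codon 10: ACA Thr / ACT Thr — synonymous.
Synonymous differences: 2.

2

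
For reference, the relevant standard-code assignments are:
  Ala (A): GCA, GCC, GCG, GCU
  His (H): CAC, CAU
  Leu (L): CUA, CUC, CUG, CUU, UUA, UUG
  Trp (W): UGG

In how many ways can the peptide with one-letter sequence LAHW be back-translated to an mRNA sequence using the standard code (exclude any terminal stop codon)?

48

Leu: 6 codons.
Ala: 4 codons.
His: 2 codons.
Trp: 1 codon.
6 × 4 × 2 × 1 = 48.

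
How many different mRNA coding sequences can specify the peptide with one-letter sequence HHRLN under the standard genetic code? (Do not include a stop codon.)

288

His: 2 codons.
His: 2 codons.
Arg: 6 codons.
Leu: 6 codons.
Asn: 2 codons.
2 × 2 × 6 × 6 × 2 = 288.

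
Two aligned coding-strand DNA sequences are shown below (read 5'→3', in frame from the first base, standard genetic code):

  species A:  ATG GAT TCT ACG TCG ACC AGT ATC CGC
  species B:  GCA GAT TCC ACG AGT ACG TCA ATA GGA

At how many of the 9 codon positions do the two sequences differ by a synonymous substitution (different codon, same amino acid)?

5

Codon 1: ATG Met / GCA Ala — nonsynonymous.
Codon 2: GAT Asp / GAT Asp — identical.
Codon 3: TCT Ser / TCC Ser — synonymous.
Codon 4: ACG Thr / ACG Thr — identical.
Codon 5: TCG Ser / AGT Ser — synonymous.
Codon 6: ACC Thr / ACG Thr — synonymous.
Codon 7: AGT Ser / TCA Ser — synonymous.
Codon 8: ATC Ile / ATA Ile — synonymous.
Codon 9: CGC Arg / GGA Gly — nonsynonymous.
Synonymous differences: 5.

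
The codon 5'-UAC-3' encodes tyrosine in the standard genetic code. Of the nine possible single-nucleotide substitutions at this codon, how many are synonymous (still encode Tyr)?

1

Position 1: none → 0 synonymous.
Position 2: none → 0 synonymous.
Position 3: UAU → 1 synonymous.
Total: 0 + 0 + 1 = 1.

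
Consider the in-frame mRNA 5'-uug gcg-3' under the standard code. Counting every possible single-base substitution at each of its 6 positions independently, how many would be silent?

5

Codon 1 (UUG, Leu): 2 synonymous substitutions.
Codon 2 (GCG, Ala): 3 synonymous substitutions.
Total: 2 + 3 = 5.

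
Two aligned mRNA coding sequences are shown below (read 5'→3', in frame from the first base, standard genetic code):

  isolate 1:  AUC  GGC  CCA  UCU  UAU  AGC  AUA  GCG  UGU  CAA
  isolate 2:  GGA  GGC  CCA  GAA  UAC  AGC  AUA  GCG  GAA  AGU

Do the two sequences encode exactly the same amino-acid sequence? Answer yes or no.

Codon 1: AUC Ile / GGA Gly — nonsynonymous.
Codon 2: GGC Gly / GGC Gly — identical.
Codon 3: CCA Pro / CCA Pro — identical.
Codon 4: UCU Ser / GAA Glu — nonsynonymous.
Codon 5: UAU Tyr / UAC Tyr — synonymous.
Codon 6: AGC Ser / AGC Ser — identical.
Codon 7: AUA Ile / AUA Ile — identical.
Codon 8: GCG Ala / GCG Ala — identical.
Codon 9: UGU Cys / GAA Glu — nonsynonymous.
Codon 10: CAA Gln / AGU Ser — nonsynonymous.
Nonsynonymous differences: 4 → different protein.

no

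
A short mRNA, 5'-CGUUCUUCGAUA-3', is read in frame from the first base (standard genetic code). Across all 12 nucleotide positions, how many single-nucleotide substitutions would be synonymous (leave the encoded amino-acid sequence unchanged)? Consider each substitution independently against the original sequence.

11

Codon 1 (CGU, Arg): 3 synonymous substitutions.
Codon 2 (UCU, Ser): 3 synonymous substitutions.
Codon 3 (UCG, Ser): 3 synonymous substitutions.
Codon 4 (AUA, Ile): 2 synonymous substitutions.
Total: 3 + 3 + 3 + 2 = 11.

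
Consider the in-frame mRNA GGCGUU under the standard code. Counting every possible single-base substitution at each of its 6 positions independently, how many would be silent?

6

Codon 1 (GGC, Gly): 3 synonymous substitutions.
Codon 2 (GUU, Val): 3 synonymous substitutions.
Total: 3 + 3 = 6.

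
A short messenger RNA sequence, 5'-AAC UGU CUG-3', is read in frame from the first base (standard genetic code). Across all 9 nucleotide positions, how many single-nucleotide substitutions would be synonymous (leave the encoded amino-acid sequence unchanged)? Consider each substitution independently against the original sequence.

Codon 1 (AAC, Asn): 1 synonymous substitution.
Codon 2 (UGU, Cys): 1 synonymous substitution.
Codon 3 (CUG, Leu): 4 synonymous substitutions.
Total: 1 + 1 + 4 = 6.

6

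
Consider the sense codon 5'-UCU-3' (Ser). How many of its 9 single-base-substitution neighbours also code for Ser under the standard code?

Position 1: none → 0 synonymous.
Position 2: none → 0 synonymous.
Position 3: UCC, UCA, UCG → 3 synonymous.
Total: 0 + 0 + 3 = 3.

3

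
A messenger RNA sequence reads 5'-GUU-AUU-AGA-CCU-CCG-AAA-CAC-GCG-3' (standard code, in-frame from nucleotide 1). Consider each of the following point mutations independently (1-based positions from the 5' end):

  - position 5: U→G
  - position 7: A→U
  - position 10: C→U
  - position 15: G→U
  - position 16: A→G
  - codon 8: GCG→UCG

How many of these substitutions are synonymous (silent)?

1

Codon 2: AUU (Ile) → AGU (Ser) — missense.
Codon 3: AGA (Arg) → UGA (Stop) — nonsense.
Codon 4: CCU (Pro) → UCU (Ser) — missense.
Codon 5: CCG (Pro) → CCU (Pro) — synonymous.
Codon 6: AAA (Lys) → GAA (Glu) — missense.
Codon 8: GCG (Ala) → UCG (Ser) — missense.
Synonymous: 1 of 6.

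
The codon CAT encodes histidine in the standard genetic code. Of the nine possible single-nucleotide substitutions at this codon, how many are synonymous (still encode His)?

Position 1: none → 0 synonymous.
Position 2: none → 0 synonymous.
Position 3: CAC → 1 synonymous.
Total: 0 + 0 + 1 = 1.

1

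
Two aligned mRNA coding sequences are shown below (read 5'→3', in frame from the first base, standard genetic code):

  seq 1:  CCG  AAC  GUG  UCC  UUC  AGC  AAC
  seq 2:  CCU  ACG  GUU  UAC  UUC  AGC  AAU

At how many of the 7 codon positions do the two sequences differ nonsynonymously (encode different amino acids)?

2

Codon 1: CCG Pro / CCU Pro — synonymous.
Codon 2: AAC Asn / ACG Thr — nonsynonymous.
Codon 3: GUG Val / GUU Val — synonymous.
Codon 4: UCC Ser / UAC Tyr — nonsynonymous.
Codon 5: UUC Phe / UUC Phe — identical.
Codon 6: AGC Ser / AGC Ser — identical.
Codon 7: AAC Asn / AAU Asn — synonymous.
Nonsynonymous differences: 2.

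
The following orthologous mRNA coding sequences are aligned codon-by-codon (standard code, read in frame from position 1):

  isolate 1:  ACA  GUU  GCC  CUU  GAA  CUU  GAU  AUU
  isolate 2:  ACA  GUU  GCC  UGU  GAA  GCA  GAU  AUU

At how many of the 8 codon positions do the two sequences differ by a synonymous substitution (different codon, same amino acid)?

Codon 1: ACA Thr / ACA Thr — identical.
Codon 2: GUU Val / GUU Val — identical.
Codon 3: GCC Ala / GCC Ala — identical.
Codon 4: CUU Leu / UGU Cys — nonsynonymous.
Codon 5: GAA Glu / GAA Glu — identical.
Codon 6: CUU Leu / GCA Ala — nonsynonymous.
Codon 7: GAU Asp / GAU Asp — identical.
Codon 8: AUU Ile / AUU Ile — identical.
Synonymous differences: 0.

0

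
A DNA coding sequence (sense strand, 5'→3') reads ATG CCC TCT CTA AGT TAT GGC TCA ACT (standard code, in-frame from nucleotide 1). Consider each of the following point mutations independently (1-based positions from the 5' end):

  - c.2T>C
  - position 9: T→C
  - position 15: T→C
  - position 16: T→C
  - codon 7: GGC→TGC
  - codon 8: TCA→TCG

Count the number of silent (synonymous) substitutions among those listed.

3

Codon 1: ATG (Met) → ACG (Thr) — missense.
Codon 3: TCT (Ser) → TCC (Ser) — synonymous.
Codon 5: AGT (Ser) → AGC (Ser) — synonymous.
Codon 6: TAT (Tyr) → CAT (His) — missense.
Codon 7: GGC (Gly) → TGC (Cys) — missense.
Codon 8: TCA (Ser) → TCG (Ser) — synonymous.
Synonymous: 3 of 6.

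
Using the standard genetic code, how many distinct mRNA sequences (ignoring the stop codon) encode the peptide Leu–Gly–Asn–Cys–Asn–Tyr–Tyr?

768

Leu: 6 codons.
Gly: 4 codons.
Asn: 2 codons.
Cys: 2 codons.
Asn: 2 codons.
Tyr: 2 codons.
Tyr: 2 codons.
6 × 4 × 2 × 2 × 2 × 2 × 2 = 768.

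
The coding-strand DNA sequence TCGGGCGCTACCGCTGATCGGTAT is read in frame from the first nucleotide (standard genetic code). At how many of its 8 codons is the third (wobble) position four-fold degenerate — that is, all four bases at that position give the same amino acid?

6

Codon 1 TCG (Ser): third position 4-fold.
Codon 2 GGC (Gly): third position 4-fold.
Codon 3 GCT (Ala): third position 4-fold.
Codon 4 ACC (Thr): third position 4-fold.
Codon 5 GCT (Ala): third position 4-fold.
Codon 6 GAT (Asp): third position 2-fold.
Codon 7 CGG (Arg): third position 4-fold.
Codon 8 TAT (Tyr): third position 2-fold.
Four-fold degenerate third positions: 6.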